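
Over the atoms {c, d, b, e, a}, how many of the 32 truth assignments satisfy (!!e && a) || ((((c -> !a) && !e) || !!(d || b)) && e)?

14

Initial set: {T ((!!e && a) || ((((c -> !a) && !e) || !!(d || b)) && e))}.
T ((!!e && a) || ((((c -> !a) && !e) || !!(d || b)) && e)): β-rule — branch into T (!!e && a)  //  T ((((c -> !a) && !e) || !!(d || b)) && e).
  branch 1 (add T (!!e && a)):
    T (!!e && a): α-rule — add T !!e, T a.
    T !!e: drop double negation, giving T e.
    ○ open, literals {a=true, e=true}.
  branch 2 (add T ((((c -> !a) && !e) || !!(d || b)) && e)):
    T ((((c -> !a) && !e) || !!(d || b)) && e): α-rule — add T (((c -> !a) && !e) || !!(d || b)), T e.
    T (((c -> !a) && !e) || !!(d || b)): β-rule — branch into T ((c -> !a) && !e)  //  T !!(d || b).
      branch 2.1 (add T ((c -> !a) && !e)):
        T ((c -> !a) && !e): α-rule — add T (c -> !a), T !e.
        × closes — contains both e and !e.
      branch 2.2 (add T !!(d || b)):
        T !!(d || b): drop double negation, giving T (d || b).
        T (d || b): β-rule — branch into T d  //  T b.
          branch 2.2.1 (add T d):
            ○ open, literals {d=true, e=true}.
          branch 2.2.2 (add T b):
            ○ open, literals {b=true, e=true}.
1 branch closed, 3 open.
Each open branch fixes some atoms; the unmentioned ones are free. Counting distinct full assignments: branch {a=true, e=true} (c, d, b) contributes 8 new; branch {d=true, e=true} (c, b, a) contributes 4 new; branch {b=true, e=true} (c, d, a) contributes 2 new. Total: 14.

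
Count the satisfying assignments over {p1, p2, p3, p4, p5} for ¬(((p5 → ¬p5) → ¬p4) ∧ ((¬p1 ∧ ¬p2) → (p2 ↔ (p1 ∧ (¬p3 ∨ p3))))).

Initial set: {¬(((p5 → ¬p5) → ¬p4) ∧ ((¬p1 ∧ ¬p2) → (p2 ↔ (p1 ∧ (¬p3 ∨ p3)))))}.
¬(((p5 → ¬p5) → ¬p4) ∧ ((¬p1 ∧ ¬p2) → (p2 ↔ (p1 ∧ (¬p3 ∨ p3))))): β-rule — branch into ¬((p5 → ¬p5) → ¬p4)  //  ¬((¬p1 ∧ ¬p2) → (p2 ↔ (p1 ∧ (¬p3 ∨ p3)))).
  branch 1 (add ¬((p5 → ¬p5) → ¬p4)):
    ¬((p5 → ¬p5) → ¬p4): α-rule — add (p5 → ¬p5), ¬¬p4.
    (p5 → ¬p5): β-rule — branch into ¬p5  //  ¬p5.
      branch 1.1 (add ¬p5):
        ○ open, literals {p4=1, p5=0}.
      branch 1.2 (add ¬p5):
        ○ open, literals {p4=1, p5=0}.
  branch 2 (add ¬((¬p1 ∧ ¬p2) → (p2 ↔ (p1 ∧ (¬p3 ∨ p3))))):
    ¬((¬p1 ∧ ¬p2) → (p2 ↔ (p1 ∧ (¬p3 ∨ p3)))): α-rule — add (¬p1 ∧ ¬p2), ¬(p2 ↔ (p1 ∧ (¬p3 ∨ p3))).
    (¬p1 ∧ ¬p2): α-rule — add ¬p1, ¬p2.
    ¬(p2 ↔ (p1 ∧ (¬p3 ∨ p3))): β-rule — branch into p2, ¬(p1 ∧ (¬p3 ∨ p3))  //  ¬p2, (p1 ∧ (¬p3 ∨ p3)).
      branch 2.1 (add p2, ¬(p1 ∧ (¬p3 ∨ p3))):
        × closes — contains both p2 and ¬p2.
      branch 2.2 (add ¬p2, (p1 ∧ (¬p3 ∨ p3))):
        (p1 ∧ (¬p3 ∨ p3)): α-rule — add p1, (¬p3 ∨ p3).
        × closes — contains both p1 and ¬p1.
2 branches closed, 2 open.
Each open branch fixes some atoms; the unmentioned ones are free. Counting distinct full assignments: branch {p4=1, p5=0} (p1, p2, p3) contributes 8 new; branch {p4=1, p5=0} (p1, p2, p3) contributes 0 new. Total: 8.

8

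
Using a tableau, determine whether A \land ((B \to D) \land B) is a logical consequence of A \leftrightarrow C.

No

Initial set: {(A \leftrightarrow C); \lnot (A \land ((B \to D) \land B))}.
(A \leftrightarrow C): β-rule — branch into A, C  //  \lnot A, \lnot C.
  branch 1 (add A, C):
    \lnot (A \land ((B \to D) \land B)): β-rule — branch into \lnot A  //  \lnot ((B \to D) \land B).
      branch 1.1 (add \lnot A):
        × closes — contains both A and \lnot A.
      branch 1.2 (add \lnot ((B \to D) \land B)):
        \lnot ((B \to D) \land B): β-rule — branch into \lnot (B \to D)  //  \lnot B.
          branch 1.2.1 (add \lnot (B \to D)):
            \lnot (B \to D): α-rule — add B, \lnot D.
            ○ open, literals {A=true, B=true, C=true, D=false}.
          branch 1.2.2 (add \lnot B):
            ○ open, literals {A=true, B=false, C=true}.
  branch 2 (add \lnot A, \lnot C):
    \lnot (A \land ((B \to D) \land B)): β-rule — branch into \lnot A  //  \lnot ((B \to D) \land B).
      branch 2.1 (add \lnot A):
        ○ open, literals {A=false, C=false}.
      branch 2.2 (add \lnot ((B \to D) \land B)):
        \lnot ((B \to D) \land B): β-rule — branch into \lnot (B \to D)  //  \lnot B.
          branch 2.2.1 (add \lnot (B \to D)):
            \lnot (B \to D): α-rule — add B, \lnot D.
            ○ open, literals {A=false, B=true, C=false, D=false}.
          branch 2.2.2 (add \lnot B):
            ○ open, literals {A=false, B=false, C=false}.
1 branch closed, 5 open.
An open branch gives a countermodel: A=true, B=true, C=true, D=false (unmentioned atoms arbitrary); the premises hold there but the conclusion fails.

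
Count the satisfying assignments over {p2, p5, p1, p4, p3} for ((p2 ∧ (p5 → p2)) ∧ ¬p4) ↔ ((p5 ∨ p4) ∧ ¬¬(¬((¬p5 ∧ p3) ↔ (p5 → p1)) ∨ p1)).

Initial set: {(((p2 ∧ (p5 → p2)) ∧ ¬p4) ↔ ((p5 ∨ p4) ∧ ¬¬(¬((¬p5 ∧ p3) ↔ (p5 → p1)) ∨ p1)))}.
(((p2 ∧ (p5 → p2)) ∧ ¬p4) ↔ ((p5 ∨ p4) ∧ ¬¬(¬((¬p5 ∧ p3) ↔ (p5 → p1)) ∨ p1))): β-rule — branch into ((p2 ∧ (p5 → p2)) ∧ ¬p4), ((p5 ∨ p4) ∧ ¬¬(¬((¬p5 ∧ p3) ↔ (p5 → p1)) ∨ p1))  //  ¬((p2 ∧ (p5 → p2)) ∧ ¬p4), ¬((p5 ∨ p4) ∧ ¬¬(¬((¬p5 ∧ p3) ↔ (p5 → p1)) ∨ p1)).
  branch 1 (add ((p2 ∧ (p5 → p2)) ∧ ¬p4), ((p5 ∨ p4) ∧ ¬¬(¬((¬p5 ∧ p3) ↔ (p5 → p1)) ∨ p1))):
    ((p2 ∧ (p5 → p2)) ∧ ¬p4): α-rule — add (p2 ∧ (p5 → p2)), ¬p4.
    ((p5 ∨ p4) ∧ ¬¬(¬((¬p5 ∧ p3) ↔ (p5 → p1)) ∨ p1)): α-rule — add (p5 ∨ p4), ¬¬(¬((¬p5 ∧ p3) ↔ (p5 → p1)) ∨ p1).
    (p2 ∧ (p5 → p2)): α-rule — add p2, (p5 → p2).
    ¬¬(¬((¬p5 ∧ p3) ↔ (p5 → p1)) ∨ p1): drop double negation, giving (¬((¬p5 ∧ p3) ↔ (p5 → p1)) ∨ p1).
    (p5 ∨ p4): β-rule — branch into p5  //  p4.
      branch 1.1 (add p5):
        (p5 → p2): β-rule — branch into ¬p5  //  p2.
          branch 1.1.1 (add ¬p5):
            × closes — contains both p5 and ¬p5.
          branch 1.1.2 (add p2):
            (¬((¬p5 ∧ p3) ↔ (p5 → p1)) ∨ p1): β-rule — branch into ¬((¬p5 ∧ p3) ↔ (p5 → p1))  //  p1.
              branch 1.1.2.1 (add ¬((¬p5 ∧ p3) ↔ (p5 → p1))):
                ¬((¬p5 ∧ p3) ↔ (p5 → p1)): β-rule — branch into (¬p5 ∧ p3), ¬(p5 → p1)  //  ¬(¬p5 ∧ p3), (p5 → p1).
                  branch 1.1.2.1.1 (add (¬p5 ∧ p3), ¬(p5 → p1)):
                    (¬p5 ∧ p3): α-rule — add ¬p5, p3.
                    × closes — contains both p5 and ¬p5.
                  branch 1.1.2.1.2 (add ¬(¬p5 ∧ p3), (p5 → p1)):
                    ¬(¬p5 ∧ p3): β-rule — branch into ¬¬p5  //  ¬p3.
                      branch 1.1.2.1.2.1 (add ¬¬p5):
                        (p5 → p1): β-rule — branch into ¬p5  //  p1.
                          branch 1.1.2.1.2.1.1 (add ¬p5):
                            × closes — contains both p5 and ¬p5.
                          branch 1.1.2.1.2.1.2 (add p1):
                            ○ open, literals {p1=T, p2=T, p4=F, p5=T}.
                      branch 1.1.2.1.2.2 (add ¬p3):
                        (p5 → p1): β-rule — branch into ¬p5  //  p1.
                          branch 1.1.2.1.2.2.1 (add ¬p5):
                            × closes — contains both p5 and ¬p5.
                          branch 1.1.2.1.2.2.2 (add p1):
                            ○ open, literals {p1=T, p2=T, p3=F, p4=F, p5=T}.
              branch 1.1.2.2 (add p1):
                ○ open, literals {p1=T, p2=T, p4=F, p5=T}.
      branch 1.2 (add p4):
        × closes — contains both p4 and ¬p4.
  branch 2 (add ¬((p2 ∧ (p5 → p2)) ∧ ¬p4), ¬((p5 ∨ p4) ∧ ¬¬(¬((¬p5 ∧ p3) ↔ (p5 → p1)) ∨ p1))):
    ¬((p2 ∧ (p5 → p2)) ∧ ¬p4): β-rule — branch into ¬(p2 ∧ (p5 → p2))  //  ¬¬p4.
      branch 2.1 (add ¬(p2 ∧ (p5 → p2))):
        ¬((p5 ∨ p4) ∧ ¬¬(¬((¬p5 ∧ p3) ↔ (p5 → p1)) ∨ p1)): β-rule — branch into ¬(p5 ∨ p4)  //  ¬¬¬(¬((¬p5 ∧ p3) ↔ (p5 → p1)) ∨ p1).
          branch 2.1.1 (add ¬(p5 ∨ p4)):
            ¬(p5 ∨ p4): α-rule — add ¬p5, ¬p4.
            ¬(p2 ∧ (p5 → p2)): β-rule — branch into ¬p2  //  ¬(p5 → p2).
              branch 2.1.1.1 (add ¬p2):
                ○ open, literals {p2=F, p4=F, p5=F}.
              branch 2.1.1.2 (add ¬(p5 → p2)):
                ¬(p5 → p2): α-rule — add p5, ¬p2.
                × closes — contains both p5 and ¬p5.
          branch 2.1.2 (add ¬¬¬(¬((¬p5 ∧ p3) ↔ (p5 → p1)) ∨ p1)):
            ¬¬¬(¬((¬p5 ∧ p3) ↔ (p5 → p1)) ∨ p1): drop double negation, giving ¬(¬((¬p5 ∧ p3) ↔ (p5 → p1)) ∨ p1).
            ¬(¬((¬p5 ∧ p3) ↔ (p5 → p1)) ∨ p1): α-rule — add ¬¬((¬p5 ∧ p3) ↔ (p5 → p1)), ¬p1.
            ¬(p2 ∧ (p5 → p2)): β-rule — branch into ¬p2  //  ¬(p5 → p2).
              branch 2.1.2.1 (add ¬p2):
                ¬¬((¬p5 ∧ p3) ↔ (p5 → p1)): β-rule — branch into (¬p5 ∧ p3), (p5 → p1)  //  ¬(¬p5 ∧ p3), ¬(p5 → p1).
                  branch 2.1.2.1.1 (add (¬p5 ∧ p3), (p5 → p1)):
                    (¬p5 ∧ p3): α-rule — add ¬p5, p3.
                    (p5 → p1): β-rule — branch into ¬p5  //  p1.
                      branch 2.1.2.1.1.1 (add ¬p5):
                        ○ open, literals {p1=F, p2=F, p3=T, p5=F}.
                      branch 2.1.2.1.1.2 (add p1):
                        × closes — contains both p1 and ¬p1.
                  branch 2.1.2.1.2 (add ¬(¬p5 ∧ p3), ¬(p5 → p1)):
                    ¬(p5 → p1): α-rule — add p5, ¬p1.
                    ¬(¬p5 ∧ p3): β-rule — branch into ¬¬p5  //  ¬p3.
                      branch 2.1.2.1.2.1 (add ¬¬p5):
                        ○ open, literals {p1=F, p2=F, p5=T}.
                      branch 2.1.2.1.2.2 (add ¬p3):
                        ○ open, literals {p1=F, p2=F, p3=F, p5=T}.
              branch 2.1.2.2 (add ¬(p5 → p2)):
                ¬(p5 → p2): α-rule — add p5, ¬p2.
                ¬¬((¬p5 ∧ p3) ↔ (p5 → p1)): β-rule — branch into (¬p5 ∧ p3), (p5 → p1)  //  ¬(¬p5 ∧ p3), ¬(p5 → p1).
                  branch 2.1.2.2.1 (add (¬p5 ∧ p3), (p5 → p1)):
                    (¬p5 ∧ p3): α-rule — add ¬p5, p3.
                    × closes — contains both p5 and ¬p5.
                  branch 2.1.2.2.2 (add ¬(¬p5 ∧ p3), ¬(p5 → p1)):
                    ¬(p5 → p1): α-rule — add p5, ¬p1.
                    ¬(¬p5 ∧ p3): β-rule — branch into ¬¬p5  //  ¬p3.
                      branch 2.1.2.2.2.1 (add ¬¬p5):
                        ○ open, literals {p1=F, p2=F, p5=T}.
                      branch 2.1.2.2.2.2 (add ¬p3):
                        ○ open, literals {p1=F, p2=F, p3=F, p5=T}.
      branch 2.2 (add ¬¬p4):
        ¬((p5 ∨ p4) ∧ ¬¬(¬((¬p5 ∧ p3) ↔ (p5 → p1)) ∨ p1)): β-rule — branch into ¬(p5 ∨ p4)  //  ¬¬¬(¬((¬p5 ∧ p3) ↔ (p5 → p1)) ∨ p1).
          branch 2.2.1 (add ¬(p5 ∨ p4)):
            ¬(p5 ∨ p4): α-rule — add ¬p5, ¬p4.
            × closes — contains both p4 and ¬p4.
          branch 2.2.2 (add ¬¬¬(¬((¬p5 ∧ p3) ↔ (p5 → p1)) ∨ p1)):
            ¬¬¬(¬((¬p5 ∧ p3) ↔ (p5 → p1)) ∨ p1): drop double negation, giving ¬(¬((¬p5 ∧ p3) ↔ (p5 → p1)) ∨ p1).
            ¬(¬((¬p5 ∧ p3) ↔ (p5 → p1)) ∨ p1): α-rule — add ¬¬((¬p5 ∧ p3) ↔ (p5 → p1)), ¬p1.
            ¬¬((¬p5 ∧ p3) ↔ (p5 → p1)): β-rule — branch into (¬p5 ∧ p3), (p5 → p1)  //  ¬(¬p5 ∧ p3), ¬(p5 → p1).
              branch 2.2.2.1 (add (¬p5 ∧ p3), (p5 → p1)):
                (¬p5 ∧ p3): α-rule — add ¬p5, p3.
                (p5 → p1): β-rule — branch into ¬p5  //  p1.
                  branch 2.2.2.1.1 (add ¬p5):
                    ○ open, literals {p1=F, p3=T, p4=T, p5=F}.
                  branch 2.2.2.1.2 (add p1):
                    × closes — contains both p1 and ¬p1.
              branch 2.2.2.2 (add ¬(¬p5 ∧ p3), ¬(p5 → p1)):
                ¬(p5 → p1): α-rule — add p5, ¬p1.
                ¬(¬p5 ∧ p3): β-rule — branch into ¬¬p5  //  ¬p3.
                  branch 2.2.2.2.1 (add ¬¬p5):
                    ○ open, literals {p1=F, p4=T, p5=T}.
                  branch 2.2.2.2.2 (add ¬p3):
                    ○ open, literals {p1=F, p3=F, p4=T, p5=T}.
10 branches closed, 12 open.
Each open branch fixes some atoms; the unmentioned ones are free. Counting distinct full assignments: branch {p1=T, p2=T, p4=F, p5=T} (p3) contributes 2 new; branch {p1=T, p2=T, p3=F, p4=F, p5=T} (none free) contributes 0 new; branch {p1=T, p2=T, p4=F, p5=T} (p3) contributes 0 new; branch {p2=F, p4=F, p5=F} (p1, p3) contributes 4 new; branch {p1=F, p2=F, p3=T, p5=F} (p4) contributes 1 new; branch {p1=F, p2=F, p5=T} (p4, p3) contributes 4 new; branch {p1=F, p2=F, p3=F, p5=T} (p4) contributes 0 new; branch {p1=F, p2=F, p5=T} (p4, p3) contributes 0 new; branch {p1=F, p2=F, p3=F, p5=T} (p4) contributes 0 new; branch {p1=F, p3=T, p4=T, p5=F} (p2) contributes 1 new; branch {p1=F, p4=T, p5=T} (p2, p3) contributes 2 new; branch {p1=F, p3=F, p4=T, p5=T} (p2) contributes 0 new. Total: 14.

14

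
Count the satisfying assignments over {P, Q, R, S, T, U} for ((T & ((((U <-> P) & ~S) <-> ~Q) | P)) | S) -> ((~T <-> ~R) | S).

58

Initial set: {(((T & ((((U <-> P) & ~S) <-> ~Q) | P)) | S) -> ((~T <-> ~R) | S))}.
(((T & ((((U <-> P) & ~S) <-> ~Q) | P)) | S) -> ((~T <-> ~R) | S)): β-rule — branch into ~((T & ((((U <-> P) & ~S) <-> ~Q) | P)) | S)  //  ((~T <-> ~R) | S).
  branch 1 (add ~((T & ((((U <-> P) & ~S) <-> ~Q) | P)) | S)):
    ~((T & ((((U <-> P) & ~S) <-> ~Q) | P)) | S): α-rule — add ~(T & ((((U <-> P) & ~S) <-> ~Q) | P)), ~S.
    ~(T & ((((U <-> P) & ~S) <-> ~Q) | P)): β-rule — branch into ~T  //  ~((((U <-> P) & ~S) <-> ~Q) | P).
      branch 1.1 (add ~T):
        ○ open, literals {S=false, T=false}.
      branch 1.2 (add ~((((U <-> P) & ~S) <-> ~Q) | P)):
        ~((((U <-> P) & ~S) <-> ~Q) | P): α-rule — add ~(((U <-> P) & ~S) <-> ~Q), ~P.
        ~(((U <-> P) & ~S) <-> ~Q): β-rule — branch into ((U <-> P) & ~S), ~~Q  //  ~((U <-> P) & ~S), ~Q.
          branch 1.2.1 (add ((U <-> P) & ~S), ~~Q):
            ((U <-> P) & ~S): α-rule — add (U <-> P), ~S.
            (U <-> P): β-rule — branch into U, P  //  ~U, ~P.
              branch 1.2.1.1 (add U, P):
                × closes — contains both P and ~P.
              branch 1.2.1.2 (add ~U, ~P):
                ○ open, literals {P=false, Q=true, S=false, U=false}.
          branch 1.2.2 (add ~((U <-> P) & ~S), ~Q):
            ~((U <-> P) & ~S): β-rule — branch into ~(U <-> P)  //  ~~S.
              branch 1.2.2.1 (add ~(U <-> P)):
                ~(U <-> P): β-rule — branch into U, ~P  //  ~U, P.
                  branch 1.2.2.1.1 (add U, ~P):
                    ○ open, literals {P=false, Q=false, S=false, U=true}.
                  branch 1.2.2.1.2 (add ~U, P):
                    × closes — contains both P and ~P.
              branch 1.2.2.2 (add ~~S):
                × closes — contains both S and ~S.
  branch 2 (add ((~T <-> ~R) | S)):
    ((~T <-> ~R) | S): β-rule — branch into (~T <-> ~R)  //  S.
      branch 2.1 (add (~T <-> ~R)):
        (~T <-> ~R): β-rule — branch into ~T, ~R  //  ~~T, ~~R.
          branch 2.1.1 (add ~T, ~R):
            ○ open, literals {R=false, T=false}.
          branch 2.1.2 (add ~~T, ~~R):
            ○ open, literals {R=true, T=true}.
      branch 2.2 (add S):
        ○ open, literals {S=true}.
3 branches closed, 6 open.
Each open branch fixes some atoms; the unmentioned ones are free. Counting distinct full assignments: branch {S=false, T=false} (P, Q, R, U) contributes 16 new; branch {P=false, Q=true, S=false, U=false} (R, T) contributes 2 new; branch {P=false, Q=false, S=false, U=true} (R, T) contributes 2 new; branch {R=false, T=false} (P, Q, S, U) contributes 8 new; branch {R=true, T=true} (P, Q, S, U) contributes 14 new; branch {S=true} (P, Q, R, T, U) contributes 16 new. Total: 58.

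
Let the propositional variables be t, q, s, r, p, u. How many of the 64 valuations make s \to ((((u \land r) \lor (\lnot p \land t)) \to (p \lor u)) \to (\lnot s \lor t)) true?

48

Initial set: {(s \to ((((u \land r) \lor (\lnot p \land t)) \to (p \lor u)) \to (\lnot s \lor t)))}.
(s \to ((((u \land r) \lor (\lnot p \land t)) \to (p \lor u)) \to (\lnot s \lor t))): β-rule — branch into \lnot s  //  ((((u \land r) \lor (\lnot p \land t)) \to (p \lor u)) \to (\lnot s \lor t)).
  branch 1 (add \lnot s):
    ○ open, literals {s=false}.
  branch 2 (add ((((u \land r) \lor (\lnot p \land t)) \to (p \lor u)) \to (\lnot s \lor t))):
    ((((u \land r) \lor (\lnot p \land t)) \to (p \lor u)) \to (\lnot s \lor t)): β-rule — branch into \lnot (((u \land r) \lor (\lnot p \land t)) \to (p \lor u))  //  (\lnot s \lor t).
      branch 2.1 (add \lnot (((u \land r) \lor (\lnot p \land t)) \to (p \lor u))):
        \lnot (((u \land r) \lor (\lnot p \land t)) \to (p \lor u)): α-rule — add ((u \land r) \lor (\lnot p \land t)), \lnot (p \lor u).
        \lnot (p \lor u): α-rule — add \lnot p, \lnot u.
        ((u \land r) \lor (\lnot p \land t)): β-rule — branch into (u \land r)  //  (\lnot p \land t).
          branch 2.1.1 (add (u \land r)):
            (u \land r): α-rule — add u, r.
            × closes — contains both u and \lnot u.
          branch 2.1.2 (add (\lnot p \land t)):
            (\lnot p \land t): α-rule — add \lnot p, t.
            ○ open, literals {p=false, t=true, u=false}.
      branch 2.2 (add (\lnot s \lor t)):
        (\lnot s \lor t): β-rule — branch into \lnot s  //  t.
          branch 2.2.1 (add \lnot s):
            ○ open, literals {s=false}.
          branch 2.2.2 (add t):
            ○ open, literals {t=true}.
1 branch closed, 4 open.
Each open branch fixes some atoms; the unmentioned ones are free. Counting distinct full assignments: branch {s=false} (t, q, r, p, u) contributes 32 new; branch {p=false, t=true, u=false} (q, s, r) contributes 4 new; branch {s=false} (t, q, r, p, u) contributes 0 new; branch {t=true} (q, s, r, p, u) contributes 12 new. Total: 48.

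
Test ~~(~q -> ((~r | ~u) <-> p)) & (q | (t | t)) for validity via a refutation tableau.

Assume the negation and expand:
Initial set: {~(~~(~q -> ((~r | ~u) <-> p)) & (q | (t | t)))}.
~(~~(~q -> ((~r | ~u) <-> p)) & (q | (t | t))): β-rule — branch into ~~~(~q -> ((~r | ~u) <-> p))  //  ~(q | (t | t)).
  branch 1 (add ~~~(~q -> ((~r | ~u) <-> p))):
    ~~~(~q -> ((~r | ~u) <-> p)): drop double negation, giving ~(~q -> ((~r | ~u) <-> p)).
    ~(~q -> ((~r | ~u) <-> p)): α-rule — add ~q, ~((~r | ~u) <-> p).
    ~((~r | ~u) <-> p): β-rule — branch into (~r | ~u), ~p  //  ~(~r | ~u), p.
      branch 1.1 (add (~r | ~u), ~p):
        (~r | ~u): β-rule — branch into ~r  //  ~u.
          branch 1.1.1 (add ~r):
            ○ open, literals {p=false, q=false, r=false}.
          branch 1.1.2 (add ~u):
            ○ open, literals {p=false, q=false, u=false}.
      branch 1.2 (add ~(~r | ~u), p):
        ~(~r | ~u): α-rule — add ~~r, ~~u.
        ○ open, literals {p=true, q=false, r=true, u=true}.
  branch 2 (add ~(q | (t | t))):
    ~(q | (t | t)): α-rule — add ~q, ~(t | t).
    ~(t | t): α-rule — add ~t, ~t.
    ○ open, literals {q=false, t=false}.
0 branches closed, 4 open.
An open branch gives a countermodel: p=false, q=false, r=false (unmentioned atoms arbitrary); under it the original formula is false.

Not valid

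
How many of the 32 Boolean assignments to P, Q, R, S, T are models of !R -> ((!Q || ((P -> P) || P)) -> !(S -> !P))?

20

Initial set: {T (!R -> ((!Q || ((P -> P) || P)) -> !(S -> !P)))}.
T (!R -> ((!Q || ((P -> P) || P)) -> !(S -> !P))): β-rule — branch into F !R  //  T ((!Q || ((P -> P) || P)) -> !(S -> !P)).
  branch 1 (add F !R):
    ○ open, literals {R=true}.
  branch 2 (add T ((!Q || ((P -> P) || P)) -> !(S -> !P))):
    T ((!Q || ((P -> P) || P)) -> !(S -> !P)): β-rule — branch into F (!Q || ((P -> P) || P))  //  T !(S -> !P).
      branch 2.1 (add F (!Q || ((P -> P) || P))):
        F (!Q || ((P -> P) || P)): α-rule — add F !Q, F ((P -> P) || P).
        F ((P -> P) || P): α-rule — add F (P -> P), F P.
        F (P -> P): α-rule — add T P, F P.
        × closes — contains both P and !P.
      branch 2.2 (add T !(S -> !P)):
        T !(S -> !P): α-rule — add T S, F !P.
        ○ open, literals {P=true, S=true}.
1 branch closed, 2 open.
Each open branch fixes some atoms; the unmentioned ones are free. Counting distinct full assignments: branch {R=true} (P, Q, S, T) contributes 16 new; branch {P=true, S=true} (Q, R, T) contributes 4 new. Total: 20.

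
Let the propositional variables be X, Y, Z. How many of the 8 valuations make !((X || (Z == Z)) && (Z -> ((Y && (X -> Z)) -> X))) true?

Initial set: {!((X || (Z == Z)) && (Z -> ((Y && (X -> Z)) -> X)))}.
!((X || (Z == Z)) && (Z -> ((Y && (X -> Z)) -> X))): β-rule — branch into !(X || (Z == Z))  //  !(Z -> ((Y && (X -> Z)) -> X)).
  branch 1 (add !(X || (Z == Z))):
    !(X || (Z == Z)): α-rule — add !X, !(Z == Z).
    !(Z == Z): β-rule — branch into Z, !Z  //  !Z, Z.
      branch 1.1 (add Z, !Z):
        × closes — contains both Z and !Z.
      branch 1.2 (add !Z, Z):
        × closes — contains both Z and !Z.
  branch 2 (add !(Z -> ((Y && (X -> Z)) -> X))):
    !(Z -> ((Y && (X -> Z)) -> X)): α-rule — add Z, !((Y && (X -> Z)) -> X).
    !((Y && (X -> Z)) -> X): α-rule — add (Y && (X -> Z)), !X.
    (Y && (X -> Z)): α-rule — add Y, (X -> Z).
    (X -> Z): β-rule — branch into !X  //  Z.
      branch 2.1 (add !X):
        ○ open, literals {X=false, Y=true, Z=true}.
      branch 2.2 (add Z):
        ○ open, literals {X=false, Y=true, Z=true}.
2 branches closed, 2 open.
Each open branch fixes some atoms; the unmentioned ones are free. Counting distinct full assignments: branch {X=false, Y=true, Z=true} (none free) contributes 1 new; branch {X=false, Y=true, Z=true} (none free) contributes 0 new. Total: 1.

1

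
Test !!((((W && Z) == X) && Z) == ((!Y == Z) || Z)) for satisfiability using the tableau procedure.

Satisfiable

Initial set: {!!((((W && Z) == X) && Z) == ((!Y == Z) || Z))}.
!!((((W && Z) == X) && Z) == ((!Y == Z) || Z)): drop double negation, giving ((((W && Z) == X) && Z) == ((!Y == Z) || Z)).
((((W && Z) == X) && Z) == ((!Y == Z) || Z)): β-rule — branch into (((W && Z) == X) && Z), ((!Y == Z) || Z)  //  !(((W && Z) == X) && Z), !((!Y == Z) || Z).
  branch 1 (add (((W && Z) == X) && Z), ((!Y == Z) || Z)):
    (((W && Z) == X) && Z): α-rule — add ((W && Z) == X), Z.
    ((!Y == Z) || Z): β-rule — branch into (!Y == Z)  //  Z.
      branch 1.1 (add (!Y == Z)):
        ((W && Z) == X): β-rule — branch into (W && Z), X  //  !(W && Z), !X.
          branch 1.1.1 (add (W && Z), X):
            (W && Z): α-rule — add W, Z.
            (!Y == Z): β-rule — branch into !Y, Z  //  !!Y, !Z.
              branch 1.1.1.1 (add !Y, Z):
                ○ open, literals {W=1, X=1, Y=0, Z=1}.
              branch 1.1.1.2 (add !!Y, !Z):
                × closes — contains both Z and !Z.
          branch 1.1.2 (add !(W && Z), !X):
            (!Y == Z): β-rule — branch into !Y, Z  //  !!Y, !Z.
              branch 1.1.2.1 (add !Y, Z):
                !(W && Z): β-rule — branch into !W  //  !Z.
                  branch 1.1.2.1.1 (add !W):
                    ○ open, literals {W=0, X=0, Y=0, Z=1}.
                  branch 1.1.2.1.2 (add !Z):
                    × closes — contains both Z and !Z.
              branch 1.1.2.2 (add !!Y, !Z):
                × closes — contains both Z and !Z.
      branch 1.2 (add Z):
        ((W && Z) == X): β-rule — branch into (W && Z), X  //  !(W && Z), !X.
          branch 1.2.1 (add (W && Z), X):
            (W && Z): α-rule — add W, Z.
            ○ open, literals {W=1, X=1, Z=1}.
          branch 1.2.2 (add !(W && Z), !X):
            !(W && Z): β-rule — branch into !W  //  !Z.
              branch 1.2.2.1 (add !W):
                ○ open, literals {W=0, X=0, Z=1}.
              branch 1.2.2.2 (add !Z):
                × closes — contains both Z and !Z.
  branch 2 (add !(((W && Z) == X) && Z), !((!Y == Z) || Z)):
    !((!Y == Z) || Z): α-rule — add !(!Y == Z), !Z.
    !(((W && Z) == X) && Z): β-rule — branch into !((W && Z) == X)  //  !Z.
      branch 2.1 (add !((W && Z) == X)):
        !(!Y == Z): β-rule — branch into !Y, !Z  //  !!Y, Z.
          branch 2.1.1 (add !Y, !Z):
            !((W && Z) == X): β-rule — branch into (W && Z), !X  //  !(W && Z), X.
              branch 2.1.1.1 (add (W && Z), !X):
                (W && Z): α-rule — add W, Z.
                × closes — contains both Z and !Z.
              branch 2.1.1.2 (add !(W && Z), X):
                !(W && Z): β-rule — branch into !W  //  !Z.
                  branch 2.1.1.2.1 (add !W):
                    ○ open, literals {W=0, X=1, Y=0, Z=0}.
                  branch 2.1.1.2.2 (add !Z):
                    ○ open, literals {X=1, Y=0, Z=0}.
          branch 2.1.2 (add !!Y, Z):
            × closes — contains both Z and !Z.
      branch 2.2 (add !Z):
        !(!Y == Z): β-rule — branch into !Y, !Z  //  !!Y, Z.
          branch 2.2.1 (add !Y, !Z):
            ○ open, literals {Y=0, Z=0}.
          branch 2.2.2 (add !!Y, Z):
            × closes — contains both Z and !Z.
7 branches closed, 7 open.
An open branch gives a satisfying assignment: W=1, X=1, Y=0, Z=1.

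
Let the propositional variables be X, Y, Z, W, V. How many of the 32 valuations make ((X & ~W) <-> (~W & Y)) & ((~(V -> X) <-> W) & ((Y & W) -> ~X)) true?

10

Initial set: {(((X & ~W) <-> (~W & Y)) & ((~(V -> X) <-> W) & ((Y & W) -> ~X)))}.
(((X & ~W) <-> (~W & Y)) & ((~(V -> X) <-> W) & ((Y & W) -> ~X))): α-rule — add ((X & ~W) <-> (~W & Y)), ((~(V -> X) <-> W) & ((Y & W) -> ~X)).
((~(V -> X) <-> W) & ((Y & W) -> ~X)): α-rule — add (~(V -> X) <-> W), ((Y & W) -> ~X).
((X & ~W) <-> (~W & Y)): β-rule — branch into (X & ~W), (~W & Y)  //  ~(X & ~W), ~(~W & Y).
  branch 1 (add (X & ~W), (~W & Y)):
    (X & ~W): α-rule — add X, ~W.
    (~W & Y): α-rule — add ~W, Y.
    (~(V -> X) <-> W): β-rule — branch into ~(V -> X), W  //  ~~(V -> X), ~W.
      branch 1.1 (add ~(V -> X), W):
        × closes — contains both W and ~W.
      branch 1.2 (add ~~(V -> X), ~W):
        ((Y & W) -> ~X): β-rule — branch into ~(Y & W)  //  ~X.
          branch 1.2.1 (add ~(Y & W)):
            ~~(V -> X): β-rule — branch into ~V  //  X.
              branch 1.2.1.1 (add ~V):
                ~(Y & W): β-rule — branch into ~Y  //  ~W.
                  branch 1.2.1.1.1 (add ~Y):
                    × closes — contains both Y and ~Y.
                  branch 1.2.1.1.2 (add ~W):
                    ○ open, literals {V=F, W=F, X=T, Y=T}.
              branch 1.2.1.2 (add X):
                ~(Y & W): β-rule — branch into ~Y  //  ~W.
                  branch 1.2.1.2.1 (add ~Y):
                    × closes — contains both Y and ~Y.
                  branch 1.2.1.2.2 (add ~W):
                    ○ open, literals {W=F, X=T, Y=T}.
          branch 1.2.2 (add ~X):
            × closes — contains both X and ~X.
  branch 2 (add ~(X & ~W), ~(~W & Y)):
    (~(V -> X) <-> W): β-rule — branch into ~(V -> X), W  //  ~~(V -> X), ~W.
      branch 2.1 (add ~(V -> X), W):
        ~(V -> X): α-rule — add V, ~X.
        ((Y & W) -> ~X): β-rule — branch into ~(Y & W)  //  ~X.
          branch 2.1.1 (add ~(Y & W)):
            ~(X & ~W): β-rule — branch into ~X  //  ~~W.
              branch 2.1.1.1 (add ~X):
                ~(~W & Y): β-rule — branch into ~~W  //  ~Y.
                  branch 2.1.1.1.1 (add ~~W):
                    ~(Y & W): β-rule — branch into ~Y  //  ~W.
                      branch 2.1.1.1.1.1 (add ~Y):
                        ○ open, literals {V=T, W=T, X=F, Y=F}.
                      branch 2.1.1.1.1.2 (add ~W):
                        × closes — contains both W and ~W.
                  branch 2.1.1.1.2 (add ~Y):
                    ~(Y & W): β-rule — branch into ~Y  //  ~W.
                      branch 2.1.1.1.2.1 (add ~Y):
                        ○ open, literals {V=T, W=T, X=F, Y=F}.
                      branch 2.1.1.1.2.2 (add ~W):
                        × closes — contains both W and ~W.
              branch 2.1.1.2 (add ~~W):
                ~(~W & Y): β-rule — branch into ~~W  //  ~Y.
                  branch 2.1.1.2.1 (add ~~W):
                    ~(Y & W): β-rule — branch into ~Y  //  ~W.
                      branch 2.1.1.2.1.1 (add ~Y):
                        ○ open, literals {V=T, W=T, X=F, Y=F}.
                      branch 2.1.1.2.1.2 (add ~W):
                        × closes — contains both W and ~W.
                  branch 2.1.1.2.2 (add ~Y):
                    ~(Y & W): β-rule — branch into ~Y  //  ~W.
                      branch 2.1.1.2.2.1 (add ~Y):
                        ○ open, literals {V=T, W=T, X=F, Y=F}.
                      branch 2.1.1.2.2.2 (add ~W):
                        × closes — contains both W and ~W.
          branch 2.1.2 (add ~X):
            ~(X & ~W): β-rule — branch into ~X  //  ~~W.
              branch 2.1.2.1 (add ~X):
                ~(~W & Y): β-rule — branch into ~~W  //  ~Y.
                  branch 2.1.2.1.1 (add ~~W):
                    ○ open, literals {V=T, W=T, X=F}.
                  branch 2.1.2.1.2 (add ~Y):
                    ○ open, literals {V=T, W=T, X=F, Y=F}.
              branch 2.1.2.2 (add ~~W):
                ~(~W & Y): β-rule — branch into ~~W  //  ~Y.
                  branch 2.1.2.2.1 (add ~~W):
                    ○ open, literals {V=T, W=T, X=F}.
                  branch 2.1.2.2.2 (add ~Y):
                    ○ open, literals {V=T, W=T, X=F, Y=F}.
      branch 2.2 (add ~~(V -> X), ~W):
        ((Y & W) -> ~X): β-rule — branch into ~(Y & W)  //  ~X.
          branch 2.2.1 (add ~(Y & W)):
            ~(X & ~W): β-rule — branch into ~X  //  ~~W.
              branch 2.2.1.1 (add ~X):
                ~(~W & Y): β-rule — branch into ~~W  //  ~Y.
                  branch 2.2.1.1.1 (add ~~W):
                    × closes — contains both W and ~W.
                  branch 2.2.1.1.2 (add ~Y):
                    ~~(V -> X): β-rule — branch into ~V  //  X.
                      branch 2.2.1.1.2.1 (add ~V):
                        ~(Y & W): β-rule — branch into ~Y  //  ~W.
                          branch 2.2.1.1.2.1.1 (add ~Y):
                            ○ open, literals {V=F, W=F, X=F, Y=F}.
                          branch 2.2.1.1.2.1.2 (add ~W):
                            ○ open, literals {V=F, W=F, X=F, Y=F}.
                      branch 2.2.1.1.2.2 (add X):
                        × closes — contains both X and ~X.
              branch 2.2.1.2 (add ~~W):
                × closes — contains both W and ~W.
          branch 2.2.2 (add ~X):
            ~(X & ~W): β-rule — branch into ~X  //  ~~W.
              branch 2.2.2.1 (add ~X):
                ~(~W & Y): β-rule — branch into ~~W  //  ~Y.
                  branch 2.2.2.1.1 (add ~~W):
                    × closes — contains both W and ~W.
                  branch 2.2.2.1.2 (add ~Y):
                    ~~(V -> X): β-rule — branch into ~V  //  X.
                      branch 2.2.2.1.2.1 (add ~V):
                        ○ open, literals {V=F, W=F, X=F, Y=F}.
                      branch 2.2.2.1.2.2 (add X):
                        × closes — contains both X and ~X.
              branch 2.2.2.2 (add ~~W):
                × closes — contains both W and ~W.
14 branches closed, 13 open.
Each open branch fixes some atoms; the unmentioned ones are free. Counting distinct full assignments: branch {V=F, W=F, X=T, Y=T} (Z) contributes 2 new; branch {W=F, X=T, Y=T} (Z, V) contributes 2 new; branch {V=T, W=T, X=F, Y=F} (Z) contributes 2 new; branch {V=T, W=T, X=F, Y=F} (Z) contributes 0 new; branch {V=T, W=T, X=F, Y=F} (Z) contributes 0 new; branch {V=T, W=T, X=F, Y=F} (Z) contributes 0 new; branch {V=T, W=T, X=F} (Y, Z) contributes 2 new; branch {V=T, W=T, X=F, Y=F} (Z) contributes 0 new; branch {V=T, W=T, X=F} (Y, Z) contributes 0 new; branch {V=T, W=T, X=F, Y=F} (Z) contributes 0 new; branch {V=F, W=F, X=F, Y=F} (Z) contributes 2 new; branch {V=F, W=F, X=F, Y=F} (Z) contributes 0 new; branch {V=F, W=F, X=F, Y=F} (Z) contributes 0 new. Total: 10.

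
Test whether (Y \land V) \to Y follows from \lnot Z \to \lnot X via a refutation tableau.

Yes

Initial set: {T (\lnot Z \to \lnot X); F ((Y \land V) \to Y)}.
F ((Y \land V) \to Y): α-rule — add T (Y \land V), F Y.
T (Y \land V): α-rule — add T Y, T V.
× closes — contains both Y and \lnot Y.
All 1 branch closes.
Every branch closed, so the premises entail the conclusion.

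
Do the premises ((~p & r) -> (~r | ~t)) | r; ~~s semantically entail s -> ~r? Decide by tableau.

Initial set: {(((~p & r) -> (~r | ~t)) | r); ~~s; ~(s -> ~r)}.
~~s: drop double negation, giving s.
~(s -> ~r): α-rule — add s, ~~r.
(((~p & r) -> (~r | ~t)) | r): β-rule — branch into ((~p & r) -> (~r | ~t))  //  r.
  branch 1 (add ((~p & r) -> (~r | ~t))):
    ((~p & r) -> (~r | ~t)): β-rule — branch into ~(~p & r)  //  (~r | ~t).
      branch 1.1 (add ~(~p & r)):
        ~(~p & r): β-rule — branch into ~~p  //  ~r.
          branch 1.1.1 (add ~~p):
            ○ open, literals {p=T, r=T, s=T}.
          branch 1.1.2 (add ~r):
            × closes — contains both r and ~r.
      branch 1.2 (add (~r | ~t)):
        (~r | ~t): β-rule — branch into ~r  //  ~t.
          branch 1.2.1 (add ~r):
            × closes — contains both r and ~r.
          branch 1.2.2 (add ~t):
            ○ open, literals {r=T, s=T, t=F}.
  branch 2 (add r):
    ○ open, literals {r=T, s=T}.
2 branches closed, 3 open.
An open branch gives a countermodel: p=T, r=T, s=T (unmentioned atoms arbitrary); the premises hold there but the conclusion fails.

No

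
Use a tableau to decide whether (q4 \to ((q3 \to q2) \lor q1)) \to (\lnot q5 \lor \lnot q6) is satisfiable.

Initial set: {((q4 \to ((q3 \to q2) \lor q1)) \to (\lnot q5 \lor \lnot q6))}.
((q4 \to ((q3 \to q2) \lor q1)) \to (\lnot q5 \lor \lnot q6)): β-rule — branch into \lnot (q4 \to ((q3 \to q2) \lor q1))  //  (\lnot q5 \lor \lnot q6).
  branch 1 (add \lnot (q4 \to ((q3 \to q2) \lor q1))):
    \lnot (q4 \to ((q3 \to q2) \lor q1)): α-rule — add q4, \lnot ((q3 \to q2) \lor q1).
    \lnot ((q3 \to q2) \lor q1): α-rule — add \lnot (q3 \to q2), \lnot q1.
    \lnot (q3 \to q2): α-rule — add q3, \lnot q2.
    ○ open, literals {q1=F, q2=F, q3=T, q4=T}.
  branch 2 (add (\lnot q5 \lor \lnot q6)):
    (\lnot q5 \lor \lnot q6): β-rule — branch into \lnot q5  //  \lnot q6.
      branch 2.1 (add \lnot q5):
        ○ open, literals {q5=F}.
      branch 2.2 (add \lnot q6):
        ○ open, literals {q6=F}.
0 branches closed, 3 open.
An open branch gives a satisfying assignment: q1=F, q2=F, q3=T, q4=T.

Satisfiable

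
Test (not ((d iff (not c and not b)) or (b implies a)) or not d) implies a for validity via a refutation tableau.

Not valid

Assume the negation and expand:
Initial set: {not ((not ((d iff (not c and not b)) or (b implies a)) or not d) implies a)}.
not ((not ((d iff (not c and not b)) or (b implies a)) or not d) implies a): α-rule — add (not ((d iff (not c and not b)) or (b implies a)) or not d), not a.
(not ((d iff (not c and not b)) or (b implies a)) or not d): β-rule — branch into not ((d iff (not c and not b)) or (b implies a))  //  not d.
  branch 1 (add not ((d iff (not c and not b)) or (b implies a))):
    not ((d iff (not c and not b)) or (b implies a)): α-rule — add not (d iff (not c and not b)), not (b implies a).
    not (b implies a): α-rule — add b, not a.
    not (d iff (not c and not b)): β-rule — branch into d, not (not c and not b)  //  not d, (not c and not b).
      branch 1.1 (add d, not (not c and not b)):
        not (not c and not b): β-rule — branch into not not c  //  not not b.
          branch 1.1.1 (add not not c):
            ○ open, literals {a=false, b=true, c=true, d=true}.
          branch 1.1.2 (add not not b):
            ○ open, literals {a=false, b=true, d=true}.
      branch 1.2 (add not d, (not c and not b)):
        (not c and not b): α-rule — add not c, not b.
        × closes — contains both b and not b.
  branch 2 (add not d):
    ○ open, literals {a=false, d=false}.
1 branch closed, 3 open.
An open branch gives a countermodel: a=false, b=true, c=true, d=true (unmentioned atoms arbitrary); under it the original formula is false.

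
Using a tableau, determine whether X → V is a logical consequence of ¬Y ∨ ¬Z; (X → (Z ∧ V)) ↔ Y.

Initial set: {(¬Y ∨ ¬Z); ((X → (Z ∧ V)) ↔ Y); ¬(X → V)}.
¬(X → V): α-rule — add X, ¬V.
(¬Y ∨ ¬Z): β-rule — branch into ¬Y  //  ¬Z.
  branch 1 (add ¬Y):
    ((X → (Z ∧ V)) ↔ Y): β-rule — branch into (X → (Z ∧ V)), Y  //  ¬(X → (Z ∧ V)), ¬Y.
      branch 1.1 (add (X → (Z ∧ V)), Y):
        × closes — contains both Y and ¬Y.
      branch 1.2 (add ¬(X → (Z ∧ V)), ¬Y):
        ¬(X → (Z ∧ V)): α-rule — add X, ¬(Z ∧ V).
        ¬(Z ∧ V): β-rule — branch into ¬Z  //  ¬V.
          branch 1.2.1 (add ¬Z):
            ○ open, literals {V=false, X=true, Y=false, Z=false}.
          branch 1.2.2 (add ¬V):
            ○ open, literals {V=false, X=true, Y=false}.
  branch 2 (add ¬Z):
    ((X → (Z ∧ V)) ↔ Y): β-rule — branch into (X → (Z ∧ V)), Y  //  ¬(X → (Z ∧ V)), ¬Y.
      branch 2.1 (add (X → (Z ∧ V)), Y):
        (X → (Z ∧ V)): β-rule — branch into ¬X  //  (Z ∧ V).
          branch 2.1.1 (add ¬X):
            × closes — contains both X and ¬X.
          branch 2.1.2 (add (Z ∧ V)):
            (Z ∧ V): α-rule — add Z, V.
            × closes — contains both Z and ¬Z.
      branch 2.2 (add ¬(X → (Z ∧ V)), ¬Y):
        ¬(X → (Z ∧ V)): α-rule — add X, ¬(Z ∧ V).
        ¬(Z ∧ V): β-rule — branch into ¬Z  //  ¬V.
          branch 2.2.1 (add ¬Z):
            ○ open, literals {V=false, X=true, Y=false, Z=false}.
          branch 2.2.2 (add ¬V):
            ○ open, literals {V=false, X=true, Y=false, Z=false}.
3 branches closed, 4 open.
An open branch gives a countermodel: V=false, X=true, Y=false, Z=false (unmentioned atoms arbitrary); the premises hold there but the conclusion fails.

No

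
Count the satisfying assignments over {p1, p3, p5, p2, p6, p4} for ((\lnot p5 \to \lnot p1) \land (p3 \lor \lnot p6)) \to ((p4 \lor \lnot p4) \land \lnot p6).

52

Initial set: {T (((\lnot p5 \to \lnot p1) \land (p3 \lor \lnot p6)) \to ((p4 \lor \lnot p4) \land \lnot p6))}.
T (((\lnot p5 \to \lnot p1) \land (p3 \lor \lnot p6)) \to ((p4 \lor \lnot p4) \land \lnot p6)): β-rule — branch into F ((\lnot p5 \to \lnot p1) \land (p3 \lor \lnot p6))  //  T ((p4 \lor \lnot p4) \land \lnot p6).
  branch 1 (add F ((\lnot p5 \to \lnot p1) \land (p3 \lor \lnot p6))):
    F ((\lnot p5 \to \lnot p1) \land (p3 \lor \lnot p6)): β-rule — branch into F (\lnot p5 \to \lnot p1)  //  F (p3 \lor \lnot p6).
      branch 1.1 (add F (\lnot p5 \to \lnot p1)):
        F (\lnot p5 \to \lnot p1): α-rule — add T \lnot p5, F \lnot p1.
        ○ open, literals {p1=T, p5=F}.
      branch 1.2 (add F (p3 \lor \lnot p6)):
        F (p3 \lor \lnot p6): α-rule — add F p3, F \lnot p6.
        ○ open, literals {p3=F, p6=T}.
  branch 2 (add T ((p4 \lor \lnot p4) \land \lnot p6)):
    T ((p4 \lor \lnot p4) \land \lnot p6): α-rule — add T (p4 \lor \lnot p4), T \lnot p6.
    T (p4 \lor \lnot p4): β-rule — branch into T p4  //  T \lnot p4.
      branch 2.1 (add T p4):
        ○ open, literals {p4=T, p6=F}.
      branch 2.2 (add T \lnot p4):
        ○ open, literals {p4=F, p6=F}.
0 branches closed, 4 open.
Each open branch fixes some atoms; the unmentioned ones are free. Counting distinct full assignments: branch {p1=T, p5=F} (p3, p2, p6, p4) contributes 16 new; branch {p3=F, p6=T} (p1, p5, p2, p4) contributes 12 new; branch {p4=T, p6=F} (p1, p3, p5, p2) contributes 12 new; branch {p4=F, p6=F} (p1, p3, p5, p2) contributes 12 new. Total: 52.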